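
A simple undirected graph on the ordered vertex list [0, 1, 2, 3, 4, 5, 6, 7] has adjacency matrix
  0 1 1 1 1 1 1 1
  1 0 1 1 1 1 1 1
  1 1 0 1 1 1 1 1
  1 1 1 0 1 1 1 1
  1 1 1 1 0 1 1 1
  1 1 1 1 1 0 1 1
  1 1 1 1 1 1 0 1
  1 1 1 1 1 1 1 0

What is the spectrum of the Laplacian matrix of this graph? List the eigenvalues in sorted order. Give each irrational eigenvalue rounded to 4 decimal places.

Reading degrees in the order [0, 1, 2, 3, 4, 5, 6, 7] gives [7, 7, 7, 7, 7, 7, 7, 7]; set D = diag(7, 7, 7, 7, 7, 7, 7, 7) and form L = D - A. Diagonalising L (or applying a numerical eigensolver to the 8x8 matrix) gives the spectrum above. The single zero eigenvalue shows the graph is connected. The largest eigenvalue, 8, is at most the vertex count 8. There is one zero in the spectrum, matching the 1 component.

[0, 8, 8, 8, 8, 8, 8, 8]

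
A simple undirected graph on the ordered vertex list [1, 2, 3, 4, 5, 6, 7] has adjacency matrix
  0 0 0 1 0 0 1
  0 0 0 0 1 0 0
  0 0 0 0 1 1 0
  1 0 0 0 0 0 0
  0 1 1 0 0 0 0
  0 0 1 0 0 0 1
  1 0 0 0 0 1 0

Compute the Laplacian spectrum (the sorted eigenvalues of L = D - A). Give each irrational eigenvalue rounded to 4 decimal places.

[0, 0.1981, 0.7530, 1.5550, 2.4450, 3.2470, 3.8019]

Each diagonal entry of L is the vertex degree and each off-diagonal entry is -1 where an edge is present, 0 otherwise; in the order [1, 2, 3, 4, 5, 6, 7] the diagonal is [2, 1, 2, 1, 2, 2, 2]. Since every row of L sums to 0, the all-ones vector is in the kernel and 0 is an eigenvalue. By the matrix-tree theorem the graph has (1/7) * product of the nonzero eigenvalues = 1 spanning tree.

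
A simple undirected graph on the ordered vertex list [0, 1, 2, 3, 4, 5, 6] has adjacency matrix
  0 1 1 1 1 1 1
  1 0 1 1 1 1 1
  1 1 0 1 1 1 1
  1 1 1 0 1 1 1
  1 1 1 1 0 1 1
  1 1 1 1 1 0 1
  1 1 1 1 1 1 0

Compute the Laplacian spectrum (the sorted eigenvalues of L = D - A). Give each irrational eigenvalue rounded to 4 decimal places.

Each diagonal entry of L is the vertex degree and each off-diagonal entry is -1 where an edge is present, 0 otherwise; in the order [0, 1, 2, 3, 4, 5, 6] the diagonal is [6, 6, 6, 6, 6, 6, 6]. L is symmetric positive semidefinite, so every eigenvalue is real and nonnegative. The single zero eigenvalue shows the graph is connected. The largest eigenvalue, 7, is at most the vertex count 7.

[0, 7, 7, 7, 7, 7, 7]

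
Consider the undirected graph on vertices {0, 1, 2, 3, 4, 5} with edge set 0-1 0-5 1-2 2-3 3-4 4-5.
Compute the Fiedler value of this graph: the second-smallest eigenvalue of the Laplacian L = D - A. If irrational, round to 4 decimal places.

1

With the vertex order [0, 1, 2, 3, 4, 5], the degrees are [2, 2, 2, 2, 2, 2], giving D = diag(2, 2, 2, 2, 2, 2) and L = D - A. The smallest Laplacian eigenvalue is always 0. The next one, lambda_2 = 1, measures how hard the graph is to disconnect: larger values mean better connectivity. The eigenvalues sum to 12, which equals trace(L) = 2|E|. There is one zero in the spectrum, matching the 1 component.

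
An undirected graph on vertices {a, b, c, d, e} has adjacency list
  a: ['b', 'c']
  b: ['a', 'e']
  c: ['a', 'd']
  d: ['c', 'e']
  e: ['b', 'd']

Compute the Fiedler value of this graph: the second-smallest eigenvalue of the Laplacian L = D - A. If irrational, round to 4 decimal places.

With the vertex order [a, b, c, d, e], the degrees are [2, 2, 2, 2, 2], giving D = diag(2, 2, 2, 2, 2) and L = D - A. The smallest Laplacian eigenvalue is always 0. The next one, lambda_2 = 1.3820, measures how hard the graph is to disconnect: larger values mean better connectivity.

1.3820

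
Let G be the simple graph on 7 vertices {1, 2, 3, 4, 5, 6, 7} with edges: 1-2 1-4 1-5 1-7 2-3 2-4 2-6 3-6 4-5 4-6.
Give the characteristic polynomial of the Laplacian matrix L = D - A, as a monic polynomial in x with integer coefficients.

Each diagonal entry of L is the vertex degree and each off-diagonal entry is -1 where an edge is present, 0 otherwise; in the order [1, 2, 3, 4, 5, 6, 7] the diagonal is [4, 4, 2, 4, 2, 3, 1]. L has integer entries, so p(x) = det(xI - L) has integer coefficients. Expanding the determinant yields x^7 - 20x^6 + 157x^5 - 610x^4 + 1212x^3 - 1136x^2 + 385x. The constant term is 0 because L is singular (the all-ones vector lies in its kernel). The eigenvalues sum to 20, which equals trace(L) = 2|E|.

x^7 - 20x^6 + 157x^5 - 610x^4 + 1212x^3 - 1136x^2 + 385x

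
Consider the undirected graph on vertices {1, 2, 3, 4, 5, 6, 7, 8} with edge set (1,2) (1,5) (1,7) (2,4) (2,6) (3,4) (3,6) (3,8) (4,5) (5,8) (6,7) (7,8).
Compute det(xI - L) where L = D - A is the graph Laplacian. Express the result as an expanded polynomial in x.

With the vertex order [1, 2, 3, 4, 5, 6, 7, 8], the degrees are [3, 3, 3, 3, 3, 3, 3, 3], giving D = diag(3, 3, 3, 3, 3, 3, 3, 3) and L = D - A. The eigenvalues of L are [0, 2, 2, 2, 4, 4, 4, 6]; the characteristic polynomial is the product of (x - lambda_i), which multiplies out to x^8 - 24x^7 + 240x^6 - 1296x^5 + 4080x^4 - 7488x^3 + 7424x^2 - 3072x. The constant term is 0 because L is singular (the all-ones vector lies in its kernel). The eigenvalues sum to 24, which equals trace(L) = 2|E|.

x^8 - 24x^7 + 240x^6 - 1296x^5 + 4080x^4 - 7488x^3 + 7424x^2 - 3072x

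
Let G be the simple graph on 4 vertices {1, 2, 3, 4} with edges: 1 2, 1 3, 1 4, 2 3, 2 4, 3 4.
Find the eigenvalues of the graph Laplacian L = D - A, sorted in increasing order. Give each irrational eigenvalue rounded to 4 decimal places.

Each diagonal entry of L is the vertex degree and each off-diagonal entry is -1 where an edge is present, 0 otherwise; in the order [1, 2, 3, 4] the diagonal is [3, 3, 3, 3]. Diagonalising L (or applying a numerical eigensolver to the 4x4 matrix) gives the spectrum above. By the matrix-tree theorem the graph has (1/4) * product of the nonzero eigenvalues = 16 spanning trees.

[0, 4, 4, 4]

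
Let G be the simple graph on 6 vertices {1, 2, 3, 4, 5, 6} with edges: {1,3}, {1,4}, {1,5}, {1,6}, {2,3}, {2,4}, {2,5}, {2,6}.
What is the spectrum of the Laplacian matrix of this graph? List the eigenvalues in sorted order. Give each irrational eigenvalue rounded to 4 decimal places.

Reading degrees in the order [1, 2, 3, 4, 5, 6] gives [4, 4, 2, 2, 2, 2]; set D = diag(4, 4, 2, 2, 2, 2) and form L = D - A. L is symmetric positive semidefinite, so every eigenvalue is real and nonnegative. The single zero eigenvalue shows the graph is connected.

[0, 2, 2, 2, 4, 6]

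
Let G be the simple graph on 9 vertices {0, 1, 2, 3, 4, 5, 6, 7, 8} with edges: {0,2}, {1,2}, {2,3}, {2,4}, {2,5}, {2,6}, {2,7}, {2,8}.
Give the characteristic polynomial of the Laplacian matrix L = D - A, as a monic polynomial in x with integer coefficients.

Reading degrees in the order [0, 1, 2, 3, 4, 5, 6, 7, 8] gives [1, 1, 8, 1, 1, 1, 1, 1, 1]; set D = diag(1, 1, 8, 1, 1, 1, 1, 1, 1) and form L = D - A. The eigenvalues of L are [0, 1, 1, 1, 1, 1, 1, 1, 9]; the characteristic polynomial is the product of (x - lambda_i), which multiplies out to x^9 - 16x^8 + 84x^7 - 224x^6 + 350x^5 - 336x^4 + 196x^3 - 64x^2 + 9x. The coefficient of x^8 equals -trace(L) = -16, matching the sum of degrees. The largest eigenvalue, 9, is at most the vertex count 9.

x^9 - 16x^8 + 84x^7 - 224x^6 + 350x^5 - 336x^4 + 196x^3 - 64x^2 + 9x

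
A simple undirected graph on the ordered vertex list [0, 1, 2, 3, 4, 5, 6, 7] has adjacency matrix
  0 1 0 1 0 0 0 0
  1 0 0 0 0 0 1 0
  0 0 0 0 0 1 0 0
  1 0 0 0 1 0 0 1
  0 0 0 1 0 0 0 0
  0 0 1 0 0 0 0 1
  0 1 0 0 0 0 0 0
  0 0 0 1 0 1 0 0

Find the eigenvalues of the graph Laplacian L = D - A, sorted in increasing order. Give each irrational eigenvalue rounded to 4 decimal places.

Each diagonal entry of L is the vertex degree and each off-diagonal entry is -1 where an edge is present, 0 otherwise; in the order [0, 1, 2, 3, 4, 5, 6, 7] the diagonal is [2, 2, 1, 3, 1, 2, 1, 2]. Since every row of L sums to 0, the all-ones vector is in the kernel and 0 is an eigenvalue. The single zero eigenvalue shows the graph is connected.

[0, 0.1981, 0.4915, 1.3204, 1.5550, 2.8258, 3.2470, 4.3623]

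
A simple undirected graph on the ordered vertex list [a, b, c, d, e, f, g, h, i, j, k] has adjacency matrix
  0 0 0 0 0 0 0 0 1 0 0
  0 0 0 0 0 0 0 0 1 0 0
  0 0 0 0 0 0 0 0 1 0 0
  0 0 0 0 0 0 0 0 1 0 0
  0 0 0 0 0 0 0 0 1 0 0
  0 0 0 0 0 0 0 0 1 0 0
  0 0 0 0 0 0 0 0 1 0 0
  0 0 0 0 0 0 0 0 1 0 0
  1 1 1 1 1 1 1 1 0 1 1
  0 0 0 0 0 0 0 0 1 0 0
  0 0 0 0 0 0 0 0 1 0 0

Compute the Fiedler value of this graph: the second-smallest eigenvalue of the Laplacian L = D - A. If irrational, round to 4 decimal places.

1

Each diagonal entry of L is the vertex degree and each off-diagonal entry is -1 where an edge is present, 0 otherwise; in the order [a, b, c, d, e, f, g, h, i, j, k] the diagonal is [1, 1, 1, 1, 1, 1, 1, 1, 10, 1, 1]. The sorted Laplacian eigenvalues are [0, 1, 1, 1, 1, 1, 1, 1, 1, 1, 11]; the algebraic connectivity is the second entry, 1. The largest eigenvalue, 11, is at most the vertex count 11. There is one zero in the spectrum, matching the 1 component.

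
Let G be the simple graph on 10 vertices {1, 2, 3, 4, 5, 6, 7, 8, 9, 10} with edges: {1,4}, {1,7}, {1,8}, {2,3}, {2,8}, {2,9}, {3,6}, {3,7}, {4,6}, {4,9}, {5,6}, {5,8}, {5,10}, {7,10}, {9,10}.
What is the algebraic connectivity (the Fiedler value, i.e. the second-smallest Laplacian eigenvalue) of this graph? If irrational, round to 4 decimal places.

Each diagonal entry of L is the vertex degree and each off-diagonal entry is -1 where an edge is present, 0 otherwise; in the order [1, 2, 3, 4, 5, 6, 7, 8, 9, 10] the diagonal is [3, 3, 3, 3, 3, 3, 3, 3, 3, 3]. Computing the eigenvalues of L and sorting gives [0, 2, 2, 2, 2, 2, 5, 5, 5, 5]. The Fiedler value lambda_2 = 2 is strictly positive, so the graph is connected. There is one zero in the spectrum, matching the 1 component. The largest eigenvalue, 5, is at most the vertex count 10.

2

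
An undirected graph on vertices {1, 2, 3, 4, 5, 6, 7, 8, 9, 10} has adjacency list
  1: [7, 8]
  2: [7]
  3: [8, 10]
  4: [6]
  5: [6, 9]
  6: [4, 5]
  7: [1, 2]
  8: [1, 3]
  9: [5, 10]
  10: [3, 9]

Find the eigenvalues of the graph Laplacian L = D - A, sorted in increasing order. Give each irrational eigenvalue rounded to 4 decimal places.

[0, 0.0979, 0.3820, 0.8244, 1.3820, 2, 2.6180, 3.1756, 3.6180, 3.9021]

With the vertex order [1, 2, 3, 4, 5, 6, 7, 8, 9, 10], the degrees are [2, 1, 2, 1, 2, 2, 2, 2, 2, 2], giving D = diag(2, 1, 2, 1, 2, 2, 2, 2, 2, 2) and L = D - A. Diagonalising L (or applying a numerical eigensolver to the 10x10 matrix) gives the spectrum above. The single zero eigenvalue shows the graph is connected.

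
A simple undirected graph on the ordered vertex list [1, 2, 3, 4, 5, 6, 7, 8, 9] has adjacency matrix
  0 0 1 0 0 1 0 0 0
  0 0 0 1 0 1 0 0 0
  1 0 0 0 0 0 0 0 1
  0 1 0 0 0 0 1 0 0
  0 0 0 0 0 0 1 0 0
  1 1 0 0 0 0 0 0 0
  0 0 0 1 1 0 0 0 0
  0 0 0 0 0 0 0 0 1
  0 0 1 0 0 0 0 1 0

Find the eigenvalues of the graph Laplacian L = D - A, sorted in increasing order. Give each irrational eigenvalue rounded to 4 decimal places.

[0, 0.1206, 0.4679, 1, 1.6527, 2.3473, 3, 3.5321, 3.8794]

Each diagonal entry of L is the vertex degree and each off-diagonal entry is -1 where an edge is present, 0 otherwise; in the order [1, 2, 3, 4, 5, 6, 7, 8, 9] the diagonal is [2, 2, 2, 2, 1, 2, 2, 1, 2]. L is symmetric positive semidefinite, so every eigenvalue is real and nonnegative. By the matrix-tree theorem the graph has (1/9) * product of the nonzero eigenvalues = 1 spanning tree. The eigenvalues sum to 16, which equals trace(L) = 2|E|.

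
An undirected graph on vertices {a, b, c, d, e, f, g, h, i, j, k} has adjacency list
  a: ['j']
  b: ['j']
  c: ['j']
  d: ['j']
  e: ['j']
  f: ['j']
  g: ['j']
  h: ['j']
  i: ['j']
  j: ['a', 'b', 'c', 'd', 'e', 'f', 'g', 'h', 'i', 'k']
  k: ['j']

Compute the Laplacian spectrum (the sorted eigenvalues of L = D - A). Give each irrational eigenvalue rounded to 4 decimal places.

[0, 1, 1, 1, 1, 1, 1, 1, 1, 1, 11]

Reading degrees in the order [a, b, c, d, e, f, g, h, i, j, k] gives [1, 1, 1, 1, 1, 1, 1, 1, 1, 10, 1]; set D = diag(1, 1, 1, 1, 1, 1, 1, 1, 1, 10, 1) and form L = D - A. Diagonalising L (or applying a numerical eigensolver to the 11x11 matrix) gives the spectrum above. The eigenvalues sum to 20, which equals trace(L) = 2|E|.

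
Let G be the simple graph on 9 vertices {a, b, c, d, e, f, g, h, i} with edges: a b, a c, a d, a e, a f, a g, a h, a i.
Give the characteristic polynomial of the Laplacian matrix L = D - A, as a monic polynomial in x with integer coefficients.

x^9 - 16x^8 + 84x^7 - 224x^6 + 350x^5 - 336x^4 + 196x^3 - 64x^2 + 9x

With the vertex order [a, b, c, d, e, f, g, h, i], the degrees are [8, 1, 1, 1, 1, 1, 1, 1, 1], giving D = diag(8, 1, 1, 1, 1, 1, 1, 1, 1) and L = D - A. L has integer entries, so p(x) = det(xI - L) has integer coefficients. Expanding the determinant yields x^9 - 16x^8 + 84x^7 - 224x^6 + 350x^5 - 336x^4 + 196x^3 - 64x^2 + 9x. Since p(0) = det(-L) = 0, x divides p(x). The largest eigenvalue, 9, is at most the vertex count 9.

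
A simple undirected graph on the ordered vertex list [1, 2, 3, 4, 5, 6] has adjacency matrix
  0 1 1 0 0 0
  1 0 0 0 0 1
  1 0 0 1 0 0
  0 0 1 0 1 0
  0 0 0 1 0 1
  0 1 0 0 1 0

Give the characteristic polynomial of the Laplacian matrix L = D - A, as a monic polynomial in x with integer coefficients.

x^6 - 12x^5 + 54x^4 - 112x^3 + 105x^2 - 36x

Each diagonal entry of L is the vertex degree and each off-diagonal entry is -1 where an edge is present, 0 otherwise; in the order [1, 2, 3, 4, 5, 6] the diagonal is [2, 2, 2, 2, 2, 2]. L has integer entries, so p(x) = det(xI - L) has integer coefficients. Expanding the determinant yields x^6 - 12x^5 + 54x^4 - 112x^3 + 105x^2 - 36x. Since p(0) = det(-L) = 0, x divides p(x). The largest eigenvalue, 4, is at most the vertex count 6.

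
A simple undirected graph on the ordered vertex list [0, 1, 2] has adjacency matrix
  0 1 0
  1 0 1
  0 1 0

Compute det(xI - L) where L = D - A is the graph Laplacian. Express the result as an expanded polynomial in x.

x^3 - 4x^2 + 3x

Reading degrees in the order [0, 1, 2] gives [1, 2, 1]; set D = diag(1, 2, 1) and form L = D - A. L has integer entries, so p(x) = det(xI - L) has integer coefficients. Expanding the determinant yields x^3 - 4x^2 + 3x. The constant term is 0 because L is singular (the all-ones vector lies in its kernel). The eigenvalues sum to 4, which equals trace(L) = 2|E|.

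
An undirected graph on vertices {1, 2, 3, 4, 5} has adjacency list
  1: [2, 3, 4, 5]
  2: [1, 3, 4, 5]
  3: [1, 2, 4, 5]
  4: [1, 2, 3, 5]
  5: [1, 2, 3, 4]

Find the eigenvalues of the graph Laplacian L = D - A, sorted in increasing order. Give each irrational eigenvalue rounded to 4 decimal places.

[0, 5, 5, 5, 5]

Each diagonal entry of L is the vertex degree and each off-diagonal entry is -1 where an edge is present, 0 otherwise; in the order [1, 2, 3, 4, 5] the diagonal is [4, 4, 4, 4, 4]. Diagonalising L (or applying a numerical eigensolver to the 5x5 matrix) gives the spectrum above.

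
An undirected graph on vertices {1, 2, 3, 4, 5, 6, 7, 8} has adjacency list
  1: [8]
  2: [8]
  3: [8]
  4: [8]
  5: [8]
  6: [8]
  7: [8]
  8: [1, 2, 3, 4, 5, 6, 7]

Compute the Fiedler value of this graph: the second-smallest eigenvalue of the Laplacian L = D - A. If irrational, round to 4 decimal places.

With the vertex order [1, 2, 3, 4, 5, 6, 7, 8], the degrees are [1, 1, 1, 1, 1, 1, 1, 7], giving D = diag(1, 1, 1, 1, 1, 1, 1, 7) and L = D - A. The smallest Laplacian eigenvalue is always 0. The next one, lambda_2 = 1, measures how hard the graph is to disconnect: larger values mean better connectivity. The largest eigenvalue, 8, is at most the vertex count 8.

1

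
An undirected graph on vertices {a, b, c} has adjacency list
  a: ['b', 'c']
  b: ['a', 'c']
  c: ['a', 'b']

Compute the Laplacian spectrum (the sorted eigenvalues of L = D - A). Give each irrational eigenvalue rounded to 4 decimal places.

[0, 3, 3]

Reading degrees in the order [a, b, c] gives [2, 2, 2]; set D = diag(2, 2, 2) and form L = D - A. Since every row of L sums to 0, the all-ones vector is in the kernel and 0 is an eigenvalue. The single zero eigenvalue shows the graph is connected.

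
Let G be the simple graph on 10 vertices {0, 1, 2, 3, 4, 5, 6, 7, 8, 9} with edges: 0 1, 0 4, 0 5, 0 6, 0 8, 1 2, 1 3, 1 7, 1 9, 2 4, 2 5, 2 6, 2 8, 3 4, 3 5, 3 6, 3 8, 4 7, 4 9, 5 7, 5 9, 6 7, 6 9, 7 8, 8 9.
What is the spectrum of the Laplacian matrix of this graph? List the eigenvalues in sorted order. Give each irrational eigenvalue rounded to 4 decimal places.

[0, 5, 5, 5, 5, 5, 5, 5, 5, 10]

Reading degrees in the order [0, 1, 2, 3, 4, 5, 6, 7, 8, 9] gives [5, 5, 5, 5, 5, 5, 5, 5, 5, 5]; set D = diag(5, 5, 5, 5, 5, 5, 5, 5, 5, 5) and form L = D - A. L is symmetric positive semidefinite, so every eigenvalue is real and nonnegative. There is one zero in the spectrum, matching the 1 component.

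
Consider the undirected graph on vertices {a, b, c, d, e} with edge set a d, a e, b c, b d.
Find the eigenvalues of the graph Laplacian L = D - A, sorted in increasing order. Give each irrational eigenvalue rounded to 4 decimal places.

With the vertex order [a, b, c, d, e], the degrees are [2, 2, 1, 2, 1], giving D = diag(2, 2, 1, 2, 1) and L = D - A. Diagonalising L (or applying a numerical eigensolver to the 5x5 matrix) gives the spectrum above. The single zero eigenvalue shows the graph is connected. The largest eigenvalue, 3.6180, is at most the vertex count 5.

[0, 0.3820, 1.3820, 2.6180, 3.6180]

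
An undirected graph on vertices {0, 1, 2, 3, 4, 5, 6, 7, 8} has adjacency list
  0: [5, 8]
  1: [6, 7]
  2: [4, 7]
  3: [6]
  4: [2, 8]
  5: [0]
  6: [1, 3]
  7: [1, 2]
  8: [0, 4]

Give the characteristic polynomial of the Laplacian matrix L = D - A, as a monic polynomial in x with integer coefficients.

With the vertex order [0, 1, 2, 3, 4, 5, 6, 7, 8], the degrees are [2, 2, 2, 1, 2, 1, 2, 2, 2], giving D = diag(2, 2, 2, 1, 2, 1, 2, 2, 2) and L = D - A. L has integer entries, so p(x) = det(xI - L) has integer coefficients. Expanding the determinant yields x^9 - 16x^8 + 105x^7 - 364x^6 + 715x^5 - 792x^4 + 462x^3 - 120x^2 + 9x. The coefficient of x^8 equals -trace(L) = -16, matching the sum of degrees. The eigenvalues sum to 16, which equals trace(L) = 2|E|. By the matrix-tree theorem the graph has (1/9) * product of the nonzero eigenvalues = 1 spanning tree.

x^9 - 16x^8 + 105x^7 - 364x^6 + 715x^5 - 792x^4 + 462x^3 - 120x^2 + 9x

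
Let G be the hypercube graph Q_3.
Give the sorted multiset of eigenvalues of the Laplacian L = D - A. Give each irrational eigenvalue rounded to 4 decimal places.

[0, 2, 2, 2, 4, 4, 4, 6]

The graph has 8 vertices and degree multiset [3, 3, 3, 3, 3, 3, 3, 3]; D is the diagonal matrix of degrees and L = D - A. Diagonalising L (or applying a numerical eigensolver to the 8x8 matrix) gives the spectrum above. By the matrix-tree theorem the graph has (1/8) * product of the nonzero eigenvalues = 384 spanning trees. There is one zero in the spectrum, matching the 1 component.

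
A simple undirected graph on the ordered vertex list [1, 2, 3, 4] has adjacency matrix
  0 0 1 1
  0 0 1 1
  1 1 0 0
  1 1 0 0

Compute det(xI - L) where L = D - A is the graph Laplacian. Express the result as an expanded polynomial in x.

x^4 - 8x^3 + 20x^2 - 16x

Reading degrees in the order [1, 2, 3, 4] gives [2, 2, 2, 2]; set D = diag(2, 2, 2, 2) and form L = D - A. L has integer entries, so p(x) = det(xI - L) has integer coefficients. Expanding the determinant yields x^4 - 8x^3 + 20x^2 - 16x. The constant term is 0 because L is singular (the all-ones vector lies in its kernel). The eigenvalues sum to 8, which equals trace(L) = 2|E|. There is one zero in the spectrum, matching the 1 component.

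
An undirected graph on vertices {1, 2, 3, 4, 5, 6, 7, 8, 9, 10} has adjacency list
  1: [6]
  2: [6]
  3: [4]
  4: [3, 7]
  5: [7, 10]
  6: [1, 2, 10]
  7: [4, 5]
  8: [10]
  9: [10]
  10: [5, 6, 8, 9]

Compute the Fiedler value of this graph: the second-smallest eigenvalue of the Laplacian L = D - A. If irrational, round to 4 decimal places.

0.1592

Each diagonal entry of L is the vertex degree and each off-diagonal entry is -1 where an edge is present, 0 otherwise; in the order [1, 2, 3, 4, 5, 6, 7, 8, 9, 10] the diagonal is [1, 1, 1, 2, 2, 3, 2, 1, 1, 4]. Computing the eigenvalues of L and sorting gives [0, 0.1592, 0.4563, 1, 1, 1, 2.2121, 3.2583, 3.5836, 5.3305]. The Fiedler value lambda_2 = 0.1592 is strictly positive, so the graph is connected. The largest eigenvalue, 5.3305, is at most the vertex count 10. The eigenvalues sum to 18, which equals trace(L) = 2|E|.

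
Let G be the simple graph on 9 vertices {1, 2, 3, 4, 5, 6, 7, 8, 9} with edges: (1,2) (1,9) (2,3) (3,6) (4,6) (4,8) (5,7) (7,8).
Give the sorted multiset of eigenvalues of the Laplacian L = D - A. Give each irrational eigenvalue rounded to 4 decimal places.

Reading degrees in the order [1, 2, 3, 4, 5, 6, 7, 8, 9] gives [2, 2, 2, 2, 1, 2, 2, 2, 1]; set D = diag(2, 2, 2, 2, 1, 2, 2, 2, 1) and form L = D - A. L is symmetric positive semidefinite, so every eigenvalue is real and nonnegative. The eigenvalues sum to 16, which equals trace(L) = 2|E|.

[0, 0.1206, 0.4679, 1, 1.6527, 2.3473, 3, 3.5321, 3.8794]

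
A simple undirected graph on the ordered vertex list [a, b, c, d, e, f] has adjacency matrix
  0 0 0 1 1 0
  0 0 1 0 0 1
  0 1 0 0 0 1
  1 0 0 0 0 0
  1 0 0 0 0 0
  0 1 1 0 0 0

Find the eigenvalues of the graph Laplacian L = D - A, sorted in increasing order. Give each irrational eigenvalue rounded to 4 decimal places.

Reading degrees in the order [a, b, c, d, e, f] gives [2, 2, 2, 1, 1, 2]; set D = diag(2, 2, 2, 1, 1, 2) and form L = D - A. The multiplicity of 0 as a Laplacian eigenvalue equals the number of connected components. The 2 zero eigenvalues correspond to the 2 connected components. The largest eigenvalue, 3, is at most the vertex count 6.

[0, 0, 1, 3, 3, 3]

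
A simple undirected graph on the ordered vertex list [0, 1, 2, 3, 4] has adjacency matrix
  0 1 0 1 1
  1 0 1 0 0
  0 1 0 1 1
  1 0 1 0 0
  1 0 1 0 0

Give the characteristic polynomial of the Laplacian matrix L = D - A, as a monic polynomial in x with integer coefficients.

Reading degrees in the order [0, 1, 2, 3, 4] gives [3, 2, 3, 2, 2]; set D = diag(3, 2, 3, 2, 2) and form L = D - A. The eigenvalues of L are [0, 2, 2, 3, 5]; the characteristic polynomial is the product of (x - lambda_i), which multiplies out to x^5 - 12x^4 + 51x^3 - 92x^2 + 60x. The constant term is 0 because L is singular (the all-ones vector lies in its kernel).

x^5 - 12x^4 + 51x^3 - 92x^2 + 60x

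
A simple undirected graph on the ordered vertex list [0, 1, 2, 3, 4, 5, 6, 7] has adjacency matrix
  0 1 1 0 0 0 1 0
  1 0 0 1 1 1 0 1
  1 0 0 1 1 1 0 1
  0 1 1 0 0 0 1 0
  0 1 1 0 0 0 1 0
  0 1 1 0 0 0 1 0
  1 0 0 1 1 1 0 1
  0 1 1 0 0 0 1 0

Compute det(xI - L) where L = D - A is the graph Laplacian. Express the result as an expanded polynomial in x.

Each diagonal entry of L is the vertex degree and each off-diagonal entry is -1 where an edge is present, 0 otherwise; in the order [0, 1, 2, 3, 4, 5, 6, 7] the diagonal is [3, 5, 5, 3, 3, 3, 5, 3]. Computing det(xI - L) by cofactor expansion (or equivalently via sum-over-permutations) gives x^8 - 30x^7 + 375x^6 - 2540x^5 + 10095x^4 - 23598x^3 + 30105x^2 - 16200x. The coefficient of x^7 equals -trace(L) = -30, matching the sum of degrees. The largest eigenvalue, 8, is at most the vertex count 8.

x^8 - 30x^7 + 375x^6 - 2540x^5 + 10095x^4 - 23598x^3 + 30105x^2 - 16200x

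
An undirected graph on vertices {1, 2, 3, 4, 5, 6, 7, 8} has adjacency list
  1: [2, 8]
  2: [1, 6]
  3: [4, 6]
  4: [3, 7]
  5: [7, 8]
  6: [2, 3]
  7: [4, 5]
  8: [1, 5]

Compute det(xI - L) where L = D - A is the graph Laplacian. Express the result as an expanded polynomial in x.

Each diagonal entry of L is the vertex degree and each off-diagonal entry is -1 where an edge is present, 0 otherwise; in the order [1, 2, 3, 4, 5, 6, 7, 8] the diagonal is [2, 2, 2, 2, 2, 2, 2, 2]. L has integer entries, so p(x) = det(xI - L) has integer coefficients. Expanding the determinant yields x^8 - 16x^7 + 104x^6 - 352x^5 + 660x^4 - 672x^3 + 336x^2 - 64x. The coefficient of x^7 equals -trace(L) = -16, matching the sum of degrees. There is one zero in the spectrum, matching the 1 component.

x^8 - 16x^7 + 104x^6 - 352x^5 + 660x^4 - 672x^3 + 336x^2 - 64x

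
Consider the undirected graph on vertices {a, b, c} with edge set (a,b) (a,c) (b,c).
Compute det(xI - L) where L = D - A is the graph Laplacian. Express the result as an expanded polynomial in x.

x^3 - 6x^2 + 9x

Each diagonal entry of L is the vertex degree and each off-diagonal entry is -1 where an edge is present, 0 otherwise; in the order [a, b, c] the diagonal is [2, 2, 2]. L has integer entries, so p(x) = det(xI - L) has integer coefficients. Expanding the determinant yields x^3 - 6x^2 + 9x. The constant term is 0 because L is singular (the all-ones vector lies in its kernel). By the matrix-tree theorem the graph has (1/3) * product of the nonzero eigenvalues = 3 spanning trees. The eigenvalues sum to 6, which equals trace(L) = 2|E|.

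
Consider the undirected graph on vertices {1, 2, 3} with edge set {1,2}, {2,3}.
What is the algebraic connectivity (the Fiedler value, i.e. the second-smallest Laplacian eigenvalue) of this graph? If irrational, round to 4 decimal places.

Each diagonal entry of L is the vertex degree and each off-diagonal entry is -1 where an edge is present, 0 otherwise; in the order [1, 2, 3] the diagonal is [1, 2, 1]. Computing the eigenvalues of L and sorting gives [0, 1, 3]. The Fiedler value lambda_2 = 1 is strictly positive, so the graph is connected. There is one zero in the spectrum, matching the 1 component.

1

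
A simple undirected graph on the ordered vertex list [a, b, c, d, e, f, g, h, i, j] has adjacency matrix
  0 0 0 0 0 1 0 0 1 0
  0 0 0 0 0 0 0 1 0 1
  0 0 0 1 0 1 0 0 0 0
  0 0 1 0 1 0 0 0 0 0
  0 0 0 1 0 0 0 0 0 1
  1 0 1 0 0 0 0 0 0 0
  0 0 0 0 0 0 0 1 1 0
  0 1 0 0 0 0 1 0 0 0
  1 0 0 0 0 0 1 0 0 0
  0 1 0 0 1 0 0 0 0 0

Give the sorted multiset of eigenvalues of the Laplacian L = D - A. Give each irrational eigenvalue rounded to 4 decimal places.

[0, 0.3820, 0.3820, 1.3820, 1.3820, 2.6180, 2.6180, 3.6180, 3.6180, 4]

With the vertex order [a, b, c, d, e, f, g, h, i, j], the degrees are [2, 2, 2, 2, 2, 2, 2, 2, 2, 2], giving D = diag(2, 2, 2, 2, 2, 2, 2, 2, 2, 2) and L = D - A. Since every row of L sums to 0, the all-ones vector is in the kernel and 0 is an eigenvalue. The single zero eigenvalue shows the graph is connected. By the matrix-tree theorem the graph has (1/10) * product of the nonzero eigenvalues = 10 spanning trees.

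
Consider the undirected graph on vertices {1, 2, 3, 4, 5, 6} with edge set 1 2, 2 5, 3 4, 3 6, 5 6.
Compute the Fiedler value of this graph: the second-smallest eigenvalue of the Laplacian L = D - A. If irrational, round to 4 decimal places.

Each diagonal entry of L is the vertex degree and each off-diagonal entry is -1 where an edge is present, 0 otherwise; in the order [1, 2, 3, 4, 5, 6] the diagonal is [1, 2, 2, 1, 2, 2]. The sorted Laplacian eigenvalues are [0, 0.2679, 1, 2, 3, 3.7321]; the algebraic connectivity is the second entry, 0.2679. There is one zero in the spectrum, matching the 1 component.

0.2679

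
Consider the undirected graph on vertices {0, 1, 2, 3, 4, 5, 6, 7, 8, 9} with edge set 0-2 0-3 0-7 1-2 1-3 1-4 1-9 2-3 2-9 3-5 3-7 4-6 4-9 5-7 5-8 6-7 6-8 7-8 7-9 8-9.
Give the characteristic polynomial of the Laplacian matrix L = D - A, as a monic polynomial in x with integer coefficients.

x^10 - 40x^9 + 695x^8 - 6874x^7 + 42576x^6 - 170914x^5 + 443705x^4 - 716678x^3 + 652131x^2 - 254320x

Each diagonal entry of L is the vertex degree and each off-diagonal entry is -1 where an edge is present, 0 otherwise; in the order [0, 1, 2, 3, 4, 5, 6, 7, 8, 9] the diagonal is [3, 4, 4, 5, 3, 3, 3, 6, 4, 5]. Computing det(xI - L) by cofactor expansion (or equivalently via sum-over-permutations) gives x^10 - 40x^9 + 695x^8 - 6874x^7 + 42576x^6 - 170914x^5 + 443705x^4 - 716678x^3 + 652131x^2 - 254320x. Since p(0) = det(-L) = 0, x divides p(x). The eigenvalues sum to 40, which equals trace(L) = 2|E|. By the matrix-tree theorem the graph has (1/10) * product of the nonzero eigenvalues = 25432 spanning trees.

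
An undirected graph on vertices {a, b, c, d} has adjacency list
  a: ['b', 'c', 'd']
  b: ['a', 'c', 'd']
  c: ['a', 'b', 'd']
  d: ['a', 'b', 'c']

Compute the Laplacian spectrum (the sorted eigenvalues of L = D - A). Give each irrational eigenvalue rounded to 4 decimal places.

[0, 4, 4, 4]

Each diagonal entry of L is the vertex degree and each off-diagonal entry is -1 where an edge is present, 0 otherwise; in the order [a, b, c, d] the diagonal is [3, 3, 3, 3]. The multiplicity of 0 as a Laplacian eigenvalue equals the number of connected components. There is one zero in the spectrum, matching the 1 component. The eigenvalues sum to 12, which equals trace(L) = 2|E|.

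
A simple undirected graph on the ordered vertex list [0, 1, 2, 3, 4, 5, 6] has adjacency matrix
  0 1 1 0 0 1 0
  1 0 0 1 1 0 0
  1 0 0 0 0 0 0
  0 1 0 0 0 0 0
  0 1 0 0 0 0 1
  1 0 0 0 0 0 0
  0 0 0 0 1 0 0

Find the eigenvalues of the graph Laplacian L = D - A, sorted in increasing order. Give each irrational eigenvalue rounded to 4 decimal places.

Each diagonal entry of L is the vertex degree and each off-diagonal entry is -1 where an edge is present, 0 otherwise; in the order [0, 1, 2, 3, 4, 5, 6] the diagonal is [3, 3, 1, 1, 2, 1, 1]. The multiplicity of 0 as a Laplacian eigenvalue equals the number of connected components. The largest eigenvalue, 4.6287, is at most the vertex count 7.

[0, 0.3217, 0.6802, 1, 2.1397, 3.2297, 4.6287]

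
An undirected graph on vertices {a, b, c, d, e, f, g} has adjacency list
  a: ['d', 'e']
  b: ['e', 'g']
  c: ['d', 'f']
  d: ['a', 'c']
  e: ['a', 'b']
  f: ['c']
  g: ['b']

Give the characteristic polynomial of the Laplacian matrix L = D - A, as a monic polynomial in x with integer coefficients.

x^7 - 12x^6 + 55x^5 - 120x^4 + 126x^3 - 56x^2 + 7x

Reading degrees in the order [a, b, c, d, e, f, g] gives [2, 2, 2, 2, 2, 1, 1]; set D = diag(2, 2, 2, 2, 2, 1, 1) and form L = D - A. Computing det(xI - L) by cofactor expansion (or equivalently via sum-over-permutations) gives x^7 - 12x^6 + 55x^5 - 120x^4 + 126x^3 - 56x^2 + 7x. The coefficient of x^6 equals -trace(L) = -12, matching the sum of degrees.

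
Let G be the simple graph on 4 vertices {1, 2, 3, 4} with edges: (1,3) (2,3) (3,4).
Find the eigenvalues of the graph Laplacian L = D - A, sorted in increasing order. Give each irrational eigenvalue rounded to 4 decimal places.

[0, 1, 1, 4]

Reading degrees in the order [1, 2, 3, 4] gives [1, 1, 3, 1]; set D = diag(1, 1, 3, 1) and form L = D - A. Diagonalising L (or applying a numerical eigensolver to the 4x4 matrix) gives the spectrum above. The largest eigenvalue, 4, is at most the vertex count 4. The eigenvalues sum to 6, which equals trace(L) = 2|E|.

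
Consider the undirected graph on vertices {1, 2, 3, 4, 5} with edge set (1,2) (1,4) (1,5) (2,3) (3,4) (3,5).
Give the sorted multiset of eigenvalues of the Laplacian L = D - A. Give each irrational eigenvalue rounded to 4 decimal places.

Each diagonal entry of L is the vertex degree and each off-diagonal entry is -1 where an edge is present, 0 otherwise; in the order [1, 2, 3, 4, 5] the diagonal is [3, 2, 3, 2, 2]. L is symmetric positive semidefinite, so every eigenvalue is real and nonnegative. The single zero eigenvalue shows the graph is connected.

[0, 2, 2, 3, 5]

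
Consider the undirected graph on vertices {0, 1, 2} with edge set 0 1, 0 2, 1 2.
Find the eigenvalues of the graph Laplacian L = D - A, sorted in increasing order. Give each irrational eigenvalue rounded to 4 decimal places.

[0, 3, 3]

Reading degrees in the order [0, 1, 2] gives [2, 2, 2]; set D = diag(2, 2, 2) and form L = D - A. Since every row of L sums to 0, the all-ones vector is in the kernel and 0 is an eigenvalue. There is one zero in the spectrum, matching the 1 component. The eigenvalues sum to 6, which equals trace(L) = 2|E|.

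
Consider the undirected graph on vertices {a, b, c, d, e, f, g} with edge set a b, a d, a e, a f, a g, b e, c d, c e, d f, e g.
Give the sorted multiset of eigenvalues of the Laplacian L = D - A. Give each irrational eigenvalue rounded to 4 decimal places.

[0, 1.3010, 1.7464, 2, 3.8390, 4.9391, 6.1746]

Reading degrees in the order [a, b, c, d, e, f, g] gives [5, 2, 2, 3, 4, 2, 2]; set D = diag(5, 2, 2, 3, 4, 2, 2) and form L = D - A. L is symmetric positive semidefinite, so every eigenvalue is real and nonnegative. The single zero eigenvalue shows the graph is connected. The eigenvalues sum to 20, which equals trace(L) = 2|E|. The largest eigenvalue, 6.1746, is at most the vertex count 7.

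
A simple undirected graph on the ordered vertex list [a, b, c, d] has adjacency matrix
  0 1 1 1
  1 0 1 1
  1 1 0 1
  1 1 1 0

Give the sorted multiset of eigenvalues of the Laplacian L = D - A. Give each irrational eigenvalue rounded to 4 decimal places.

Reading degrees in the order [a, b, c, d] gives [3, 3, 3, 3]; set D = diag(3, 3, 3, 3) and form L = D - A. Since every row of L sums to 0, the all-ones vector is in the kernel and 0 is an eigenvalue. The single zero eigenvalue shows the graph is connected. The eigenvalues sum to 12, which equals trace(L) = 2|E|. By the matrix-tree theorem the graph has (1/4) * product of the nonzero eigenvalues = 16 spanning trees.

[0, 4, 4, 4]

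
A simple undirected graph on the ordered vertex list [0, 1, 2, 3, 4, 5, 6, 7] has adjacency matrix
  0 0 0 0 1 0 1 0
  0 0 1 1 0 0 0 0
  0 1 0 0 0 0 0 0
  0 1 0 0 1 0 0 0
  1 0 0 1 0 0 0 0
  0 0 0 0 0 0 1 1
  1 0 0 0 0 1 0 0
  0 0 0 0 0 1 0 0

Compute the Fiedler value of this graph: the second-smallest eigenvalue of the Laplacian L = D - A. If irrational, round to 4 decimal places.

0.1522

Each diagonal entry of L is the vertex degree and each off-diagonal entry is -1 where an edge is present, 0 otherwise; in the order [0, 1, 2, 3, 4, 5, 6, 7] the diagonal is [2, 2, 1, 2, 2, 2, 2, 1]. The sorted Laplacian eigenvalues are [0, 0.1522, 0.5858, 1.2346, 2, 2.7654, 3.4142, 3.8478]; the algebraic connectivity is the second entry, 0.1522. The largest eigenvalue, 3.8478, is at most the vertex count 8.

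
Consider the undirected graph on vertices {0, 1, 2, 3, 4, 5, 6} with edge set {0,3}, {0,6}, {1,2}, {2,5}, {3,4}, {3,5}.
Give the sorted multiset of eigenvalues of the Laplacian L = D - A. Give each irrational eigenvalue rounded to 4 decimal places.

Reading degrees in the order [0, 1, 2, 3, 4, 5, 6] gives [2, 1, 2, 3, 1, 2, 1]; set D = diag(2, 1, 2, 3, 1, 2, 1) and form L = D - A. The multiplicity of 0 as a Laplacian eigenvalue equals the number of connected components. The single zero eigenvalue shows the graph is connected. There is one zero in the spectrum, matching the 1 component.

[0, 0.2603, 0.6262, 1.4055, 2.2742, 3.0996, 4.3342]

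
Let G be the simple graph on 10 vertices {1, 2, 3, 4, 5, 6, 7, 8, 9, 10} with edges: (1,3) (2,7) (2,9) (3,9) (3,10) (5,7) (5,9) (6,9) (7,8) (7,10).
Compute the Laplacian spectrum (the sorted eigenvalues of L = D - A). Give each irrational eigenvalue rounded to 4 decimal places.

With the vertex order [1, 2, 3, 4, 5, 6, 7, 8, 9, 10], the degrees are [1, 2, 3, 0, 2, 1, 4, 1, 4, 2], giving D = diag(1, 2, 3, 0, 2, 1, 4, 1, 4, 2) and L = D - A. Diagonalising L (or applying a numerical eigensolver to the 10x10 matrix) gives the spectrum above. The 2 zero eigenvalues correspond to the 2 connected components. There are 2 zeros in the spectrum, matching the 2 components. The eigenvalues sum to 20, which equals trace(L) = 2|E|.

[0, 0, 0.5598, 0.6764, 1.2514, 1.6820, 2, 3.2195, 5.0118, 5.5992]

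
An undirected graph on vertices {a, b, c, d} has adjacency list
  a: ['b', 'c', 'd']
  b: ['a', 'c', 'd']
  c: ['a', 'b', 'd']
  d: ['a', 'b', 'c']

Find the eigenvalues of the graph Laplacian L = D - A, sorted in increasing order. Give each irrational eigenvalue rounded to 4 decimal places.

Each diagonal entry of L is the vertex degree and each off-diagonal entry is -1 where an edge is present, 0 otherwise; in the order [a, b, c, d] the diagonal is [3, 3, 3, 3]. Diagonalising L (or applying a numerical eigensolver to the 4x4 matrix) gives the spectrum above.

[0, 4, 4, 4]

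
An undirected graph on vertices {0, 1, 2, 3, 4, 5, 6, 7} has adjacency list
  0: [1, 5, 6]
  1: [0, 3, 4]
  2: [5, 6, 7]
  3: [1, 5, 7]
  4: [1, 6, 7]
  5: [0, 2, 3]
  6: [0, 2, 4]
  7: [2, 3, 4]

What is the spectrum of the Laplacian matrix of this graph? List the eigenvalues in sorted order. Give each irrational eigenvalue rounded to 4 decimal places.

With the vertex order [0, 1, 2, 3, 4, 5, 6, 7], the degrees are [3, 3, 3, 3, 3, 3, 3, 3], giving D = diag(3, 3, 3, 3, 3, 3, 3, 3) and L = D - A. The multiplicity of 0 as a Laplacian eigenvalue equals the number of connected components. The single zero eigenvalue shows the graph is connected.

[0, 2, 2, 2, 4, 4, 4, 6]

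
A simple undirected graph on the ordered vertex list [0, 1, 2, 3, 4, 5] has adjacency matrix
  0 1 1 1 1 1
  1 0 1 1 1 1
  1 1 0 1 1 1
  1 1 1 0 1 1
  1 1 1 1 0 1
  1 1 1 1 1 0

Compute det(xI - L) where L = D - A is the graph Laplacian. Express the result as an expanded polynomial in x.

Each diagonal entry of L is the vertex degree and each off-diagonal entry is -1 where an edge is present, 0 otherwise; in the order [0, 1, 2, 3, 4, 5] the diagonal is [5, 5, 5, 5, 5, 5]. L has integer entries, so p(x) = det(xI - L) has integer coefficients. Expanding the determinant yields x^6 - 30x^5 + 360x^4 - 2160x^3 + 6480x^2 - 7776x. The coefficient of x^5 equals -trace(L) = -30, matching the sum of degrees. The eigenvalues sum to 30, which equals trace(L) = 2|E|. There is one zero in the spectrum, matching the 1 component.

x^6 - 30x^5 + 360x^4 - 2160x^3 + 6480x^2 - 7776x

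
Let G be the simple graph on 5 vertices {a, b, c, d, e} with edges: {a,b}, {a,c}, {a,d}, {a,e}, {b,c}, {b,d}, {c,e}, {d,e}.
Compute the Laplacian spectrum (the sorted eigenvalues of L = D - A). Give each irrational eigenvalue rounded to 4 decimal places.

[0, 3, 3, 5, 5]

With the vertex order [a, b, c, d, e], the degrees are [4, 3, 3, 3, 3], giving D = diag(4, 3, 3, 3, 3) and L = D - A. L is symmetric positive semidefinite, so every eigenvalue is real and nonnegative.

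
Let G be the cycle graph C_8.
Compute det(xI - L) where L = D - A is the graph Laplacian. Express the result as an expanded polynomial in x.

x^8 - 16x^7 + 104x^6 - 352x^5 + 660x^4 - 672x^3 + 336x^2 - 64x

The graph has 8 vertices and degree multiset [2, 2, 2, 2, 2, 2, 2, 2]; D is the diagonal matrix of degrees and L = D - A. L has integer entries, so p(x) = det(xI - L) has integer coefficients. Expanding the determinant yields x^8 - 16x^7 + 104x^6 - 352x^5 + 660x^4 - 672x^3 + 336x^2 - 64x. The coefficient of x^7 equals -trace(L) = -16, matching the sum of degrees. The largest eigenvalue, 4, is at most the vertex count 8. There is one zero in the spectrum, matching the 1 component.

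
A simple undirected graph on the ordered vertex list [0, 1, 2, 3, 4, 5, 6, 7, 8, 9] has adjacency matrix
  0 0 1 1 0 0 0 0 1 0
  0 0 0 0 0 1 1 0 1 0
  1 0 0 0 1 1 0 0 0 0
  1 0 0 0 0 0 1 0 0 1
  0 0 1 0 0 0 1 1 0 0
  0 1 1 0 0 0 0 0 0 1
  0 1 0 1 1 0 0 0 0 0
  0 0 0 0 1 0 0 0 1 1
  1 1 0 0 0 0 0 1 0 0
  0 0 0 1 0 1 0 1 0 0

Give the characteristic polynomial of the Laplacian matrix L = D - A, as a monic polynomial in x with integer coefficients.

x^10 - 30x^9 + 390x^8 - 2880x^7 + 13305x^6 - 39882x^5 + 77640x^4 - 94800x^3 + 66000x^2 - 20000x

With the vertex order [0, 1, 2, 3, 4, 5, 6, 7, 8, 9], the degrees are [3, 3, 3, 3, 3, 3, 3, 3, 3, 3], giving D = diag(3, 3, 3, 3, 3, 3, 3, 3, 3, 3) and L = D - A. Computing det(xI - L) by cofactor expansion (or equivalently via sum-over-permutations) gives x^10 - 30x^9 + 390x^8 - 2880x^7 + 13305x^6 - 39882x^5 + 77640x^4 - 94800x^3 + 66000x^2 - 20000x. Since p(0) = det(-L) = 0, x divides p(x). By the matrix-tree theorem the graph has (1/10) * product of the nonzero eigenvalues = 2000 spanning trees.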